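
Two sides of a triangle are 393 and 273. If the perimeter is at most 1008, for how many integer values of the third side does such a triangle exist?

Triangle inequality: 120 < x < 666. Perimeter ≤ 1008 gives x ≤ 1008 − 393 − 273 = 342.
So 120 < x ≤ 342; integers 121 through 342: 222 values.

222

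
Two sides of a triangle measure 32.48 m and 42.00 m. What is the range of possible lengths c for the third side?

9.52 < c < 74.48

By the triangle inequality, c must be less than 32.48 + 42.00 = 74.48 and greater than |32.48 − 42.00| = 9.52.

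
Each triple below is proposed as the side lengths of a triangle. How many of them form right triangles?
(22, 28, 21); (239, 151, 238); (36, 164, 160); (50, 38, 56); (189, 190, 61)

(22,28,21): 21²+22² = 925 > 784 = 28² → acute
(239,151,238): 151²+238² = 79445 > 57121 = 239² → acute
(36,164,160): 36²+160² = 26896 = 164² → right
(50,38,56): 38²+50² = 3944 > 3136 = 56² → acute
(189,190,61): 61²+189² = 39442 > 36100 = 190² → acute
1 of the 5 is right.

1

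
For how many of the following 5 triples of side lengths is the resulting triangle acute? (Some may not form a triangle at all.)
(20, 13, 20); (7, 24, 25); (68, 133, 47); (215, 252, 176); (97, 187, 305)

(20,13,20): 13²+20² = 569 > 400 = 20² → acute
(7,24,25): 7²+24² = 625 = 25² → right
(68,133,47): 47+68 ≤ 133, not a triangle
(215,252,176): 176²+215² = 77201 > 63504 = 252² → acute
(97,187,305): 97+187 ≤ 305, not a triangle
2 of the 5 are acute.

2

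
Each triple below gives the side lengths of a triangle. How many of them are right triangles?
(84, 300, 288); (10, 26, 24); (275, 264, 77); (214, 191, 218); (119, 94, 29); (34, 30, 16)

4

(84,300,288): 84²+288² = 90000 = 300² → right
(10,26,24): 10²+24² = 676 = 26² → right
(275,264,77): 77²+264² = 75625 = 275² → right
(214,191,218): 191²+214² = 82277 > 47524 = 218² → acute
(119,94,29): 29²+94² = 9677 < 14161 = 119² → obtuse
(34,30,16): 16²+30² = 1156 = 34² → right
4 of the 6 are right.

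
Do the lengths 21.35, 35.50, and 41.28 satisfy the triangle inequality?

The longest side is 41.28, and the other two sum to 56.85.
Since 56.85 > 41.28, the triangle inequality holds.

Yes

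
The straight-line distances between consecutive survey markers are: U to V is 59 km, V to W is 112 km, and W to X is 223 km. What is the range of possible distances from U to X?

The maximum is all hops collinear in one direction: 59 + 112 + 223 = 394.
The longest hop is 223; the others sum to 171. Folding the others back against it leaves at least 223 − 171 = 52.

52 ≤ UX ≤ 394 km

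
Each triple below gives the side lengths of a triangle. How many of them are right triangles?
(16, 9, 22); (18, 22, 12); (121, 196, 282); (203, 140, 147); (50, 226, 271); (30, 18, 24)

2

(16,9,22): 9²+16² = 337 < 484 = 22² → obtuse
(18,22,12): 12²+18² = 468 < 484 = 22² → obtuse
(121,196,282): 121²+196² = 53057 < 79524 = 282² → obtuse
(203,140,147): 140²+147² = 41209 = 203² → right
(50,226,271): 50²+226² = 53576 < 73441 = 271² → obtuse
(30,18,24): 18²+24² = 900 = 30² → right
2 of the 6 are right.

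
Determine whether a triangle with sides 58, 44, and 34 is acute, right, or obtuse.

obtuse

Compare the square of the longest side to the sum of squares of the other two: 34² + 44² = 3092 < 3364 = 58².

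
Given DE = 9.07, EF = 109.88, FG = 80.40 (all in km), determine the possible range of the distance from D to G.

20.41 ≤ DG ≤ 199.35 km

The maximum is all hops collinear in one direction: 9.07 + 109.88 + 80.40 = 199.35.
The longest hop is 109.88; the others sum to 89.47. Folding the others back against it leaves at least 109.88 − 89.47 = 20.41.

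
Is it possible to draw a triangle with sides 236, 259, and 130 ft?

Yes

The longest side is 259, and the other two sum to 366.
Since 366 > 259, the triangle inequality holds.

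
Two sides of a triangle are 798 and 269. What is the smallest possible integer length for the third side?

The third side must be strictly greater than |798 − 269| = 529.
The smallest integer above 529 is 530.

530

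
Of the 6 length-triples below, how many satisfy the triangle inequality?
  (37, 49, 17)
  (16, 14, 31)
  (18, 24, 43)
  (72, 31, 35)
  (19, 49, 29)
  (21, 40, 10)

(17,37,49): 17+37 > 49 → valid
(14,16,31): 14+16 ≤ 31 → not valid
(18,24,43): 18+24 ≤ 43 → not valid
(31,35,72): 31+35 ≤ 72 → not valid
(19,29,49): 19+29 ≤ 49 → not valid
(10,21,40): 10+21 ≤ 40 → not valid
1 of the 6 triples forms a triangle.

1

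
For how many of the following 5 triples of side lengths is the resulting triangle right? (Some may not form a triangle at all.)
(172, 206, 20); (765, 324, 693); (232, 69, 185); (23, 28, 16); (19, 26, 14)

(172,206,20): 20+172 ≤ 206, not a triangle
(765,324,693): 324²+693² = 585225 = 765² → right
(232,69,185): 69²+185² = 38986 < 53824 = 232² → obtuse
(23,28,16): 16²+23² = 785 > 784 = 28² → acute
(19,26,14): 14²+19² = 557 < 676 = 26² → obtuse
1 of the 5 is right.

1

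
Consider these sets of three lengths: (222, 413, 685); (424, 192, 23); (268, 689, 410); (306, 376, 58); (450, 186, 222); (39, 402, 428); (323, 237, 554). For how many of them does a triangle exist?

2

(222,413,685): 222+413 ≤ 685 → not valid
(23,192,424): 23+192 ≤ 424 → not valid
(268,410,689): 268+410 ≤ 689 → not valid
(58,306,376): 58+306 ≤ 376 → not valid
(186,222,450): 186+222 ≤ 450 → not valid
(39,402,428): 39+402 > 428 → valid
(237,323,554): 237+323 > 554 → valid
2 of the 7 triples form a triangle.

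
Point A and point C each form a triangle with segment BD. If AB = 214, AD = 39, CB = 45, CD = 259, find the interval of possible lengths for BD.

From triangle ABD: |214 − 39| < BD < 214 + 39, i.e. 175 < BD < 253.
From triangle CBD: 214 < BD < 304.
Both must hold, so BD lies in the intersection.

214 < BD < 253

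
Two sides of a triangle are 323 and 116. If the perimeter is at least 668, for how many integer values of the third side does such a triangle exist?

Triangle inequality: 207 < x < 439. Perimeter ≥ 668 gives x ≥ 668 − 323 − 116 = 229.
So 229 ≤ x < 439; integers 229 through 438: 210 values.

210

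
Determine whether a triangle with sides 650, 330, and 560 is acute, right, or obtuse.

Compare the square of the longest side to the sum of squares of the other two: 330² + 560² = 422500 = 650².

right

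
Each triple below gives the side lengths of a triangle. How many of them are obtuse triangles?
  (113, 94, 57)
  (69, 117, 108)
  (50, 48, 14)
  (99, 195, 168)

(113,94,57): 57²+94² = 12085 < 12769 = 113² → obtuse
(69,117,108): 69²+108² = 16425 > 13689 = 117² → acute
(50,48,14): 14²+48² = 2500 = 50² → right
(99,195,168): 99²+168² = 38025 = 195² → right
1 of the 4 is obtuse.

1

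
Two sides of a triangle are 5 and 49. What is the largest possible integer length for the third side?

The third side must be strictly less than 5 + 49 = 54.
The largest integer below 54 is 53.

53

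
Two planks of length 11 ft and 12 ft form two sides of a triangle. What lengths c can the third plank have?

By the triangle inequality, c must be less than 11 + 12 = 23 and greater than |11 − 12| = 1.

1 < c < 23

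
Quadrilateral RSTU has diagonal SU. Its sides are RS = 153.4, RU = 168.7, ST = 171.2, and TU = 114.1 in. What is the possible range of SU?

From triangle RSU: |153.4 − 168.7| < SU < 153.4 + 168.7, i.e. 15.3 < SU < 322.1.
From triangle TSU: 57.1 < SU < 285.3.
Both must hold, so SU lies in the intersection.

57.1 < SU < 285.3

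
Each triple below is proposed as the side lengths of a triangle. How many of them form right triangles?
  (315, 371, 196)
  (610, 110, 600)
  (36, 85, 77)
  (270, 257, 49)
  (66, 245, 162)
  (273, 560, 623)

4

(315,371,196): 196²+315² = 137641 = 371² → right
(610,110,600): 110²+600² = 372100 = 610² → right
(36,85,77): 36²+77² = 7225 = 85² → right
(270,257,49): 49²+257² = 68450 < 72900 = 270² → obtuse
(66,245,162): 66+162 ≤ 245, not a triangle
(273,560,623): 273²+560² = 388129 = 623² → right
4 of the 6 are right.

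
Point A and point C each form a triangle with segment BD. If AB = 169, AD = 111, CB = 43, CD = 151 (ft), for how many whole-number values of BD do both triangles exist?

85

From triangle ABD: 58 < BD < 280.
From triangle CBD: 108 < BD < 194.
Intersection: 108 < BD < 194, so integers 109 through 193: 85 values.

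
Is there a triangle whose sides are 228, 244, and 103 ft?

The longest side is 244, and the other two sum to 331.
Since 331 > 244, the triangle inequality holds.

Yes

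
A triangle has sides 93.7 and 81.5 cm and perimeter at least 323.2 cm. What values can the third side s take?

148.0 ≤ s < 175.2

Triangle inequality alone gives 12.2 < s < 175.2.
The perimeter condition gives s ≥ 323.2 − 93.7 − 81.5 = 148.0.
Intersecting the two: 148.0 ≤ s < 175.2.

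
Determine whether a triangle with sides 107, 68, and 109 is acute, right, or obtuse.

acute

Compare the square of the longest side to the sum of squares of the other two: 68² + 107² = 16073 > 11881 = 109².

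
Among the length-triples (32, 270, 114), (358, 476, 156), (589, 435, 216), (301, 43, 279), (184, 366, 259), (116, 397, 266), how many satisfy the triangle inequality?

(32,114,270): 32+114 ≤ 270 → not valid
(156,358,476): 156+358 > 476 → valid
(216,435,589): 216+435 > 589 → valid
(43,279,301): 43+279 > 301 → valid
(184,259,366): 184+259 > 366 → valid
(116,266,397): 116+266 ≤ 397 → not valid
4 of the 6 triples form a triangle.

4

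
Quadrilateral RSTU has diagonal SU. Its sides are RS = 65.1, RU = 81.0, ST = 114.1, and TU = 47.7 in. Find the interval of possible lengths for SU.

66.4 < SU < 146.1

From triangle RSU: |65.1 − 81.0| < SU < 65.1 + 81.0, i.e. 15.9 < SU < 146.1.
From triangle TSU: 66.4 < SU < 161.8.
Both must hold, so SU lies in the intersection.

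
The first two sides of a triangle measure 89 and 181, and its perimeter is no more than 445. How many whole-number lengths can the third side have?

Triangle inequality: 92 < x < 270. Perimeter ≤ 445 gives x ≤ 445 − 89 − 181 = 175.
So 92 < x ≤ 175; integers 93 through 175: 83 values.

83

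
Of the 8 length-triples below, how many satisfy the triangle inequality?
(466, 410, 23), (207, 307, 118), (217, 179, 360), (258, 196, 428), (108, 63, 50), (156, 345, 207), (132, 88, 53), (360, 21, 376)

7

(23,410,466): 23+410 ≤ 466 → not valid
(118,207,307): 118+207 > 307 → valid
(179,217,360): 179+217 > 360 → valid
(196,258,428): 196+258 > 428 → valid
(50,63,108): 50+63 > 108 → valid
(156,207,345): 156+207 > 345 → valid
(53,88,132): 53+88 > 132 → valid
(21,360,376): 21+360 > 376 → valid
7 of the 8 triples form a triangle.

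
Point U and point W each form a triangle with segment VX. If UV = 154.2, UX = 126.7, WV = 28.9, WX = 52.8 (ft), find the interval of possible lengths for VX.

27.5 < VX < 81.7

From triangle UVX: |154.2 − 126.7| < VX < 154.2 + 126.7, i.e. 27.5 < VX < 280.9.
From triangle WVX: 23.9 < VX < 81.7.
Both must hold, so VX lies in the intersection.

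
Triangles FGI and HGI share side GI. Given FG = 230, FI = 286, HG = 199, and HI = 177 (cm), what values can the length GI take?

From triangle FGI: |230 − 286| < GI < 230 + 286, i.e. 56 < GI < 516.
From triangle HGI: 22 < GI < 376.
Both must hold, so GI lies in the intersection.

56 < GI < 376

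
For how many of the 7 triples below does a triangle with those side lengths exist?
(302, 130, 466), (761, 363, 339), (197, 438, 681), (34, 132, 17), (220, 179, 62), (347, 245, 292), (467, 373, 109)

(130,302,466): 130+302 ≤ 466 → not valid
(339,363,761): 339+363 ≤ 761 → not valid
(197,438,681): 197+438 ≤ 681 → not valid
(17,34,132): 17+34 ≤ 132 → not valid
(62,179,220): 62+179 > 220 → valid
(245,292,347): 245+292 > 347 → valid
(109,373,467): 109+373 > 467 → valid
3 of the 7 triples form a triangle.

3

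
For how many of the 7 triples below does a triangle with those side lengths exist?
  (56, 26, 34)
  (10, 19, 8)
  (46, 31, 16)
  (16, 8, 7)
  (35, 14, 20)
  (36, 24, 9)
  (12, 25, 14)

3

(26,34,56): 26+34 > 56 → valid
(8,10,19): 8+10 ≤ 19 → not valid
(16,31,46): 16+31 > 46 → valid
(7,8,16): 7+8 ≤ 16 → not valid
(14,20,35): 14+20 ≤ 35 → not valid
(9,24,36): 9+24 ≤ 36 → not valid
(12,14,25): 12+14 > 25 → valid
3 of the 7 triples form a triangle.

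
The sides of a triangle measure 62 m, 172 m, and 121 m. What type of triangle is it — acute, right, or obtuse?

Compare the square of the longest side to the sum of squares of the other two: 62² + 121² = 18485 < 29584 = 172².

obtuse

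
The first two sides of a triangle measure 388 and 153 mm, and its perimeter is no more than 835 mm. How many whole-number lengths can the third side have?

Triangle inequality: 235 < x < 541. Perimeter ≤ 835 gives x ≤ 835 − 388 − 153 = 294.
So 235 < x ≤ 294; integers 236 through 294: 59 values.

59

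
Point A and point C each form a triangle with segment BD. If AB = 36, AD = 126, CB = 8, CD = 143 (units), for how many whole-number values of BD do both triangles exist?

From triangle ABD: 90 < BD < 162.
From triangle CBD: 135 < BD < 151.
Intersection: 135 < BD < 151, so integers 136 through 150: 15 values.

15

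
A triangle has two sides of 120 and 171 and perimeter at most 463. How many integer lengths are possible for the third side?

121

Triangle inequality: 51 < x < 291. Perimeter ≤ 463 gives x ≤ 463 − 120 − 171 = 172.
So 51 < x ≤ 172; integers 52 through 172: 121 values.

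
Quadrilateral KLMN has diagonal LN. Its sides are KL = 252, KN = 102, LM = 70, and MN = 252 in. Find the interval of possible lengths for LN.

182 < LN < 322

From triangle KLN: |252 − 102| < LN < 252 + 102, i.e. 150 < LN < 354.
From triangle MLN: 182 < LN < 322.
Both must hold, so LN lies in the intersection.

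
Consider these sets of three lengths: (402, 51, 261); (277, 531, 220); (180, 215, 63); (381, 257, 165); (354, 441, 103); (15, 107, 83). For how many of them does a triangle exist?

(51,261,402): 51+261 ≤ 402 → not valid
(220,277,531): 220+277 ≤ 531 → not valid
(63,180,215): 63+180 > 215 → valid
(165,257,381): 165+257 > 381 → valid
(103,354,441): 103+354 > 441 → valid
(15,83,107): 15+83 ≤ 107 → not valid
3 of the 6 triples form a triangle.

3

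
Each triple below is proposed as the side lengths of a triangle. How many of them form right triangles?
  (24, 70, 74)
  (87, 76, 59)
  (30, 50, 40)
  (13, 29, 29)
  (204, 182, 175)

2

(24,70,74): 24²+70² = 5476 = 74² → right
(87,76,59): 59²+76² = 9257 > 7569 = 87² → acute
(30,50,40): 30²+40² = 2500 = 50² → right
(13,29,29): 13²+29² = 1010 > 841 = 29² → acute
(204,182,175): 175²+182² = 63749 > 41616 = 204² → acute
2 of the 5 are right.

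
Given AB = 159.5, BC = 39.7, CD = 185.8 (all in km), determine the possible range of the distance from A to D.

0 ≤ AD ≤ 385.0 km

The maximum is all hops collinear in one direction: 159.5 + 39.7 + 185.8 = 385.0.
The longest hop is 185.8; the others sum to 199.2. Since 185.8 ≤ 199.2, the path can fold back on itself completely, so the minimum distance is 0.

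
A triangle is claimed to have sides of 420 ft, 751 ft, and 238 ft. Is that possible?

No

The longest side is 751, but the other two sum to only 658.
658 < 751, so the triangle inequality fails.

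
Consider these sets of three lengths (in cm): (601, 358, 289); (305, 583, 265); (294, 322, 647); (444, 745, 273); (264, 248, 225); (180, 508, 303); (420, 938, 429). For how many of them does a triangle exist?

(289,358,601): 289+358 > 601 → valid
(265,305,583): 265+305 ≤ 583 → not valid
(294,322,647): 294+322 ≤ 647 → not valid
(273,444,745): 273+444 ≤ 745 → not valid
(225,248,264): 225+248 > 264 → valid
(180,303,508): 180+303 ≤ 508 → not valid
(420,429,938): 420+429 ≤ 938 → not valid
2 of the 7 triples form a triangle.

2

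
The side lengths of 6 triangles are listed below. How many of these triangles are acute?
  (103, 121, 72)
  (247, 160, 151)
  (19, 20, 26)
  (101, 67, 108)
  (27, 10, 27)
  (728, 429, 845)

(103,121,72): 72²+103² = 15793 > 14641 = 121² → acute
(247,160,151): 151²+160² = 48401 < 61009 = 247² → obtuse
(19,20,26): 19²+20² = 761 > 676 = 26² → acute
(101,67,108): 67²+101² = 14690 > 11664 = 108² → acute
(27,10,27): 10²+27² = 829 > 729 = 27² → acute
(728,429,845): 429²+728² = 714025 = 845² → right
4 of the 6 are acute.

4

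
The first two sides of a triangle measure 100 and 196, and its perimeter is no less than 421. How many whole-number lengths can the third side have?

Triangle inequality: 96 < x < 296. Perimeter ≥ 421 gives x ≥ 421 − 100 − 196 = 125.
So 125 ≤ x < 296; integers 125 through 295: 171 values.

171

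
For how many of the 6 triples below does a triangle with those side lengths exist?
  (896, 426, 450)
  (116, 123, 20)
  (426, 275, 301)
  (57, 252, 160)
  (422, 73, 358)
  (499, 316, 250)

4

(426,450,896): 426+450 ≤ 896 → not valid
(20,116,123): 20+116 > 123 → valid
(275,301,426): 275+301 > 426 → valid
(57,160,252): 57+160 ≤ 252 → not valid
(73,358,422): 73+358 > 422 → valid
(250,316,499): 250+316 > 499 → valid
4 of the 6 triples form a triangle.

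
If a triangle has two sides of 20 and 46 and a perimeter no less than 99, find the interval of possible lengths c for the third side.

33 ≤ c < 66

Triangle inequality alone gives 26 < c < 66.
The perimeter condition gives c ≥ 99 − 20 − 46 = 33.
Intersecting the two: 33 ≤ c < 66.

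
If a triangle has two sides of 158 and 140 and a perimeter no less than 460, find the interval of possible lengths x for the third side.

Triangle inequality alone gives 18 < x < 298.
The perimeter condition gives x ≥ 460 − 158 − 140 = 162.
Intersecting the two: 162 ≤ x < 298.

162 ≤ x < 298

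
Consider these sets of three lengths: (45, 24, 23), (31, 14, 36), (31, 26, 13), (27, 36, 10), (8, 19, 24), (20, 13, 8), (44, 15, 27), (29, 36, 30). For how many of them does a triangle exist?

(23,24,45): 23+24 > 45 → valid
(14,31,36): 14+31 > 36 → valid
(13,26,31): 13+26 > 31 → valid
(10,27,36): 10+27 > 36 → valid
(8,19,24): 8+19 > 24 → valid
(8,13,20): 8+13 > 20 → valid
(15,27,44): 15+27 ≤ 44 → not valid
(29,30,36): 29+30 > 36 → valid
7 of the 8 triples form a triangle.

7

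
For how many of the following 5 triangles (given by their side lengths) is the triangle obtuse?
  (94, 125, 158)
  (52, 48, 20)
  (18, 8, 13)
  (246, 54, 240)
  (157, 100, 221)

3

(94,125,158): 94²+125² = 24461 < 24964 = 158² → obtuse
(52,48,20): 20²+48² = 2704 = 52² → right
(18,8,13): 8²+13² = 233 < 324 = 18² → obtuse
(246,54,240): 54²+240² = 60516 = 246² → right
(157,100,221): 100²+157² = 34649 < 48841 = 221² → obtuse
3 of the 5 are obtuse.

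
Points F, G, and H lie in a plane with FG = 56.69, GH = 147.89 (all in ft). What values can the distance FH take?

By the triangle inequality, |56.69 − 147.89| ≤ FH ≤ 56.69 + 147.89.

91.20 ≤ FH ≤ 204.58 ft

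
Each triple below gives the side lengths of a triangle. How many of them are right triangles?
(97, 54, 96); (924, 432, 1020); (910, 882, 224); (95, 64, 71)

2

(97,54,96): 54²+96² = 12132 > 9409 = 97² → acute
(924,432,1020): 432²+924² = 1040400 = 1020² → right
(910,882,224): 224²+882² = 828100 = 910² → right
(95,64,71): 64²+71² = 9137 > 9025 = 95² → acute
2 of the 4 are right.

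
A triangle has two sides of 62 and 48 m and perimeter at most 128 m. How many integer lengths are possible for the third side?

4

Triangle inequality: 14 < x < 110. Perimeter ≤ 128 gives x ≤ 128 − 62 − 48 = 18.
So 14 < x ≤ 18; integers 15 through 18: 4 values.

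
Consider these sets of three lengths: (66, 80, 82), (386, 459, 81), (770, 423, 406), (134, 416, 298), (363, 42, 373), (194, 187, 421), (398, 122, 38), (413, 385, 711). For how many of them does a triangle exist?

6

(66,80,82): 66+80 > 82 → valid
(81,386,459): 81+386 > 459 → valid
(406,423,770): 406+423 > 770 → valid
(134,298,416): 134+298 > 416 → valid
(42,363,373): 42+363 > 373 → valid
(187,194,421): 187+194 ≤ 421 → not valid
(38,122,398): 38+122 ≤ 398 → not valid
(385,413,711): 385+413 > 711 → valid
6 of the 8 triples form a triangle.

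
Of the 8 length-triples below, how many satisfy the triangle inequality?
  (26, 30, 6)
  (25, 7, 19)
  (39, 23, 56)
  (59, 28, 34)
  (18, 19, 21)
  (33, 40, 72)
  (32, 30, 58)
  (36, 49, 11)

(6,26,30): 6+26 > 30 → valid
(7,19,25): 7+19 > 25 → valid
(23,39,56): 23+39 > 56 → valid
(28,34,59): 28+34 > 59 → valid
(18,19,21): 18+19 > 21 → valid
(33,40,72): 33+40 > 72 → valid
(30,32,58): 30+32 > 58 → valid
(11,36,49): 11+36 ≤ 49 → not valid
7 of the 8 triples form a triangle.

7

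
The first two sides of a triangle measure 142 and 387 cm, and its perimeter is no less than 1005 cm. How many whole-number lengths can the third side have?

Triangle inequality: 245 < x < 529. Perimeter ≥ 1005 gives x ≥ 1005 − 142 − 387 = 476.
So 476 ≤ x < 529; integers 476 through 528: 53 values.

53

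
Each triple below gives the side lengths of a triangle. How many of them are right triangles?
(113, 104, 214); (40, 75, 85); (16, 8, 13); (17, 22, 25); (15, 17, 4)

1

(113,104,214): 104²+113² = 23585 < 45796 = 214² → obtuse
(40,75,85): 40²+75² = 7225 = 85² → right
(16,8,13): 8²+13² = 233 < 256 = 16² → obtuse
(17,22,25): 17²+22² = 773 > 625 = 25² → acute
(15,17,4): 4²+15² = 241 < 289 = 17² → obtuse
1 of the 5 is right.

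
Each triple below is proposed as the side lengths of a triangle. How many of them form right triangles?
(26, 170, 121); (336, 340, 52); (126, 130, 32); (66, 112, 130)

3

(26,170,121): 26+121 ≤ 170, not a triangle
(336,340,52): 52²+336² = 115600 = 340² → right
(126,130,32): 32²+126² = 16900 = 130² → right
(66,112,130): 66²+112² = 16900 = 130² → right
3 of the 4 are right.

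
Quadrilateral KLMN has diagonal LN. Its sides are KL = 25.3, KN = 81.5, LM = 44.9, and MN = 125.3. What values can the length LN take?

80.4 < LN < 106.8

From triangle KLN: |25.3 − 81.5| < LN < 25.3 + 81.5, i.e. 56.2 < LN < 106.8.
From triangle MLN: 80.4 < LN < 170.2.
Both must hold, so LN lies in the intersection.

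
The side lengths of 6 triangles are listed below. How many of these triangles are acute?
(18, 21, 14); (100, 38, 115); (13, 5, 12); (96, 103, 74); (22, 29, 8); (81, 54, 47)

(18,21,14): 14²+18² = 520 > 441 = 21² → acute
(100,38,115): 38²+100² = 11444 < 13225 = 115² → obtuse
(13,5,12): 5²+12² = 169 = 13² → right
(96,103,74): 74²+96² = 14692 > 10609 = 103² → acute
(22,29,8): 8²+22² = 548 < 841 = 29² → obtuse
(81,54,47): 47²+54² = 5125 < 6561 = 81² → obtuse
2 of the 6 are acute.

2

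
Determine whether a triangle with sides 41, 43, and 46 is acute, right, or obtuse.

Compare the square of the longest side to the sum of squares of the other two: 41² + 43² = 3530 > 2116 = 46².

acute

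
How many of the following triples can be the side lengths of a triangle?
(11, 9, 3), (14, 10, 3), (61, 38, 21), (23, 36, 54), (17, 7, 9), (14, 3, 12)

3

(3,9,11): 3+9 > 11 → valid
(3,10,14): 3+10 ≤ 14 → not valid
(21,38,61): 21+38 ≤ 61 → not valid
(23,36,54): 23+36 > 54 → valid
(7,9,17): 7+9 ≤ 17 → not valid
(3,12,14): 3+12 > 14 → valid
3 of the 6 triples form a triangle.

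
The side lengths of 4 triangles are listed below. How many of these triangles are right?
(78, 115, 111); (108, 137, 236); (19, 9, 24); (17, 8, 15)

(78,115,111): 78²+111² = 18405 > 13225 = 115² → acute
(108,137,236): 108²+137² = 30433 < 55696 = 236² → obtuse
(19,9,24): 9²+19² = 442 < 576 = 24² → obtuse
(17,8,15): 8²+15² = 289 = 17² → right
1 of the 4 is right.

1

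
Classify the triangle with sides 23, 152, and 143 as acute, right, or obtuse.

Compare the square of the longest side to the sum of squares of the other two: 23² + 143² = 20978 < 23104 = 152².

obtuse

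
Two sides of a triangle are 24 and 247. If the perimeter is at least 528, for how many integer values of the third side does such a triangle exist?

Triangle inequality: 223 < x < 271. Perimeter ≥ 528 gives x ≥ 528 − 24 − 247 = 257.
So 257 ≤ x < 271; integers 257 through 270: 14 values.

14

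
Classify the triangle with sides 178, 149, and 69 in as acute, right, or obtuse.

Compare the square of the longest side to the sum of squares of the other two: 69² + 149² = 26962 < 31684 = 178².

obtuse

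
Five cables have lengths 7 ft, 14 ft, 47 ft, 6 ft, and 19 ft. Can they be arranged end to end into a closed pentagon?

No

For a pentagon, each side must be shorter than the sum of the others.
Here the longest side is 47, but the remaining 4 sides sum to only 46.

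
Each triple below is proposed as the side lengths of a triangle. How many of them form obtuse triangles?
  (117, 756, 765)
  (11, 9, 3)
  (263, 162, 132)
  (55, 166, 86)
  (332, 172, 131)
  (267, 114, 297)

3

(117,756,765): 117²+756² = 585225 = 765² → right
(11,9,3): 3²+9² = 90 < 121 = 11² → obtuse
(263,162,132): 132²+162² = 43668 < 69169 = 263² → obtuse
(55,166,86): 55+86 ≤ 166, not a triangle
(332,172,131): 131+172 ≤ 332, not a triangle
(267,114,297): 114²+267² = 84285 < 88209 = 297² → obtuse
3 of the 6 are obtuse.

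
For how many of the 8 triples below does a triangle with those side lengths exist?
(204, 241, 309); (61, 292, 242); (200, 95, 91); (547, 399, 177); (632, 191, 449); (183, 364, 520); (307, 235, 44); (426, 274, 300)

6

(204,241,309): 204+241 > 309 → valid
(61,242,292): 61+242 > 292 → valid
(91,95,200): 91+95 ≤ 200 → not valid
(177,399,547): 177+399 > 547 → valid
(191,449,632): 191+449 > 632 → valid
(183,364,520): 183+364 > 520 → valid
(44,235,307): 44+235 ≤ 307 → not valid
(274,300,426): 274+300 > 426 → valid
6 of the 8 triples form a triangle.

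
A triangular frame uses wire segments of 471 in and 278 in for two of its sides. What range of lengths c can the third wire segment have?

By the triangle inequality, c must be less than 471 + 278 = 749 and greater than |471 − 278| = 193.

193 < c < 749 (in)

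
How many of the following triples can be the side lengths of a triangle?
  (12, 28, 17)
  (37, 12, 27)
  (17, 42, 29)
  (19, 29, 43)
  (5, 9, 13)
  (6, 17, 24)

5

(12,17,28): 12+17 > 28 → valid
(12,27,37): 12+27 > 37 → valid
(17,29,42): 17+29 > 42 → valid
(19,29,43): 19+29 > 43 → valid
(5,9,13): 5+9 > 13 → valid
(6,17,24): 6+17 ≤ 24 → not valid
5 of the 6 triples form a triangle.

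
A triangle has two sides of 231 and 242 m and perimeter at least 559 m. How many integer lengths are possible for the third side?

387

Triangle inequality: 11 < x < 473. Perimeter ≥ 559 gives x ≥ 559 − 231 − 242 = 86.
So 86 ≤ x < 473; integers 86 through 472: 387 values.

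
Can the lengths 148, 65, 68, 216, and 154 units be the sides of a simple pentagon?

Yes

A pentagon exists iff every side is shorter than the sum of the others — equivalently, the longest side is less than the sum of the rest.
Longest side 216 < 435 (sum of the remaining 4), so yes.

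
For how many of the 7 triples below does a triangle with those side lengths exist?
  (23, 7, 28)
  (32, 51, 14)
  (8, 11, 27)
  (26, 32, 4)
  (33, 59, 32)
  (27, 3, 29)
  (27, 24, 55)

(7,23,28): 7+23 > 28 → valid
(14,32,51): 14+32 ≤ 51 → not valid
(8,11,27): 8+11 ≤ 27 → not valid
(4,26,32): 4+26 ≤ 32 → not valid
(32,33,59): 32+33 > 59 → valid
(3,27,29): 3+27 > 29 → valid
(24,27,55): 24+27 ≤ 55 → not valid
3 of the 7 triples form a triangle.

3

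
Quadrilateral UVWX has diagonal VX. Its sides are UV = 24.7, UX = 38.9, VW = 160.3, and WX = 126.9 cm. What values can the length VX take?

From triangle UVX: |24.7 − 38.9| < VX < 24.7 + 38.9, i.e. 14.2 < VX < 63.6.
From triangle WVX: 33.4 < VX < 287.2.
Both must hold, so VX lies in the intersection.

33.4 < VX < 63.6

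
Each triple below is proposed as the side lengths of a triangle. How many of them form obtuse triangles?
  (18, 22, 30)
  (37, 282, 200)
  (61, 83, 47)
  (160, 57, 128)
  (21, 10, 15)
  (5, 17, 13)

5

(18,22,30): 18²+22² = 808 < 900 = 30² → obtuse
(37,282,200): 37+200 ≤ 282, not a triangle
(61,83,47): 47²+61² = 5930 < 6889 = 83² → obtuse
(160,57,128): 57²+128² = 19633 < 25600 = 160² → obtuse
(21,10,15): 10²+15² = 325 < 441 = 21² → obtuse
(5,17,13): 5²+13² = 194 < 289 = 17² → obtuse
5 of the 6 are obtuse.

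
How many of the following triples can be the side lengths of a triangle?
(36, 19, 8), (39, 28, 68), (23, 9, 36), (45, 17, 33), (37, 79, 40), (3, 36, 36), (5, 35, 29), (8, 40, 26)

2

(8,19,36): 8+19 ≤ 36 → not valid
(28,39,68): 28+39 ≤ 68 → not valid
(9,23,36): 9+23 ≤ 36 → not valid
(17,33,45): 17+33 > 45 → valid
(37,40,79): 37+40 ≤ 79 → not valid
(3,36,36): 3+36 > 36 → valid
(5,29,35): 5+29 ≤ 35 → not valid
(8,26,40): 8+26 ≤ 40 → not valid
2 of the 8 triples form a triangle.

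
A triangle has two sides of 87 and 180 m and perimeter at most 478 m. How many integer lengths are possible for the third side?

Triangle inequality: 93 < x < 267. Perimeter ≤ 478 gives x ≤ 478 − 87 − 180 = 211.
So 93 < x ≤ 211; integers 94 through 211: 118 values.

118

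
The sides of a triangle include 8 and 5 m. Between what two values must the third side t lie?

By the triangle inequality, t must be less than 8 + 5 = 13 and greater than |8 − 5| = 3.

3 < t < 13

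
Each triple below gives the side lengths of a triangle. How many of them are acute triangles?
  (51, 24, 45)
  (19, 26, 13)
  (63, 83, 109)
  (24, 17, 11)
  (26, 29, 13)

1

(51,24,45): 24²+45² = 2601 = 51² → right
(19,26,13): 13²+19² = 530 < 676 = 26² → obtuse
(63,83,109): 63²+83² = 10858 < 11881 = 109² → obtuse
(24,17,11): 11²+17² = 410 < 576 = 24² → obtuse
(26,29,13): 13²+26² = 845 > 841 = 29² → acute
1 of the 5 is acute.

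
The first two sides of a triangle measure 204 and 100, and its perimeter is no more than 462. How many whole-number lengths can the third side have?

54

Triangle inequality: 104 < x < 304. Perimeter ≤ 462 gives x ≤ 462 − 204 − 100 = 158.
So 104 < x ≤ 158; integers 105 through 158: 54 values.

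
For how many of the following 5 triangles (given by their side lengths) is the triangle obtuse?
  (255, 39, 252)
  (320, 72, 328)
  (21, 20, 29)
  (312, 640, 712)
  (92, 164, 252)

(255,39,252): 39²+252² = 65025 = 255² → right
(320,72,328): 72²+320² = 107584 = 328² → right
(21,20,29): 20²+21² = 841 = 29² → right
(312,640,712): 312²+640² = 506944 = 712² → right
(92,164,252): 92²+164² = 35360 < 63504 = 252² → obtuse
1 of the 5 is obtuse.

1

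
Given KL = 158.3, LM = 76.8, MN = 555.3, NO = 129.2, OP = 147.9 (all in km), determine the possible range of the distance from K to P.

The maximum is all hops collinear in one direction: 158.3 + 76.8 + 555.3 + 129.2 + 147.9 = 1067.5.
The longest hop is 555.3; the others sum to 512.2. Folding the others back against it leaves at least 555.3 − 512.2 = 43.1.

43.1 ≤ KP ≤ 1067.5 km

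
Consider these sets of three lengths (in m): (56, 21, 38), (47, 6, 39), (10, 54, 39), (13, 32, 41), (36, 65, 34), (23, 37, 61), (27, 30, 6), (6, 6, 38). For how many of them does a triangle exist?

4

(21,38,56): 21+38 > 56 → valid
(6,39,47): 6+39 ≤ 47 → not valid
(10,39,54): 10+39 ≤ 54 → not valid
(13,32,41): 13+32 > 41 → valid
(34,36,65): 34+36 > 65 → valid
(23,37,61): 23+37 ≤ 61 → not valid
(6,27,30): 6+27 > 30 → valid
(6,6,38): 6+6 ≤ 38 → not valid
4 of the 8 triples form a triangle.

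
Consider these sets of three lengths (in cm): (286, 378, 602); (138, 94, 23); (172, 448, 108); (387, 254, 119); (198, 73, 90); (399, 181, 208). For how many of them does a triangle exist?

(286,378,602): 286+378 > 602 → valid
(23,94,138): 23+94 ≤ 138 → not valid
(108,172,448): 108+172 ≤ 448 → not valid
(119,254,387): 119+254 ≤ 387 → not valid
(73,90,198): 73+90 ≤ 198 → not valid
(181,208,399): 181+208 ≤ 399 → not valid
1 of the 6 triples forms a triangle.

1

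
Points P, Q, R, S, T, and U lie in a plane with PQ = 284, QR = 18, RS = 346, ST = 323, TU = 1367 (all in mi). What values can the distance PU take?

The maximum is all hops collinear in one direction: 284 + 18 + 346 + 323 + 1367 = 2338.
The longest hop is 1367; the others sum to 971. Folding the others back against it leaves at least 1367 − 971 = 396.

396 ≤ PU ≤ 2338 mi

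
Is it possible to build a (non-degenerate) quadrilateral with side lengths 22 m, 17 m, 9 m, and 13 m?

Yes

A quadrilateral exists iff every side is shorter than the sum of the others — equivalently, the longest side is less than the sum of the rest.
Longest side 22 < 39 (sum of the remaining 3), so yes.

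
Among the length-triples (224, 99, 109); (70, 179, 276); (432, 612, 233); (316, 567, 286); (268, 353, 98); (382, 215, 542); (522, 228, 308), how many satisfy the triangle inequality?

5

(99,109,224): 99+109 ≤ 224 → not valid
(70,179,276): 70+179 ≤ 276 → not valid
(233,432,612): 233+432 > 612 → valid
(286,316,567): 286+316 > 567 → valid
(98,268,353): 98+268 > 353 → valid
(215,382,542): 215+382 > 542 → valid
(228,308,522): 228+308 > 522 → valid
5 of the 7 triples form a triangle.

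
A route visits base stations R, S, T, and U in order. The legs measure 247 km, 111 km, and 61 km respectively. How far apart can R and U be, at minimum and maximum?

75 ≤ RU ≤ 419 km

The maximum is all hops collinear in one direction: 247 + 111 + 61 = 419.
The longest hop is 247; the others sum to 172. Folding the others back against it leaves at least 247 − 172 = 75.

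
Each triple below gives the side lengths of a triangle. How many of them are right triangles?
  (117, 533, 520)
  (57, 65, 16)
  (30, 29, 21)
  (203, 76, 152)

1

(117,533,520): 117²+520² = 284089 = 533² → right
(57,65,16): 16²+57² = 3505 < 4225 = 65² → obtuse
(30,29,21): 21²+29² = 1282 > 900 = 30² → acute
(203,76,152): 76²+152² = 28880 < 41209 = 203² → obtuse
1 of the 4 is right.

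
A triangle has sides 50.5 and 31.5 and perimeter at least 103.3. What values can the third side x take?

Triangle inequality alone gives 19.0 < x < 82.0.
The perimeter condition gives x ≥ 103.3 − 50.5 − 31.5 = 21.3.
Intersecting the two: 21.3 ≤ x < 82.0.

21.3 ≤ x < 82.0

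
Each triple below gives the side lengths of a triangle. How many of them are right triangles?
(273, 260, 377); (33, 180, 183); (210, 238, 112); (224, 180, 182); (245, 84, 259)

4

(273,260,377): 260²+273² = 142129 = 377² → right
(33,180,183): 33²+180² = 33489 = 183² → right
(210,238,112): 112²+210² = 56644 = 238² → right
(224,180,182): 180²+182² = 65524 > 50176 = 224² → acute
(245,84,259): 84²+245² = 67081 = 259² → right
4 of the 5 are right.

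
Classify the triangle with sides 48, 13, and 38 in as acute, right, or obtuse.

obtuse

Compare the square of the longest side to the sum of squares of the other two: 13² + 38² = 1613 < 2304 = 48².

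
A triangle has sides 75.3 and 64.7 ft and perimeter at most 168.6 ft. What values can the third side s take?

10.6 < s ≤ 28.6 ft

Triangle inequality alone gives 10.6 < s < 140.0.
The perimeter condition gives s ≤ 168.6 − 75.3 − 64.7 = 28.6.
Intersecting the two: 10.6 < s ≤ 28.6.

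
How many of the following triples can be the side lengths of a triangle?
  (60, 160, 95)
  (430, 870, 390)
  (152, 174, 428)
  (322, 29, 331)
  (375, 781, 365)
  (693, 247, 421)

(60,95,160): 60+95 ≤ 160 → not valid
(390,430,870): 390+430 ≤ 870 → not valid
(152,174,428): 152+174 ≤ 428 → not valid
(29,322,331): 29+322 > 331 → valid
(365,375,781): 365+375 ≤ 781 → not valid
(247,421,693): 247+421 ≤ 693 → not valid
1 of the 6 triples forms a triangle.

1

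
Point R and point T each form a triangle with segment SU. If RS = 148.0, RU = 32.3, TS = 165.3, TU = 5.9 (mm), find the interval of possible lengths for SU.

From triangle RSU: |148.0 − 32.3| < SU < 148.0 + 32.3, i.e. 115.7 < SU < 180.3.
From triangle TSU: 159.4 < SU < 171.2.
Both must hold, so SU lies in the intersection.

159.4 < SU < 171.2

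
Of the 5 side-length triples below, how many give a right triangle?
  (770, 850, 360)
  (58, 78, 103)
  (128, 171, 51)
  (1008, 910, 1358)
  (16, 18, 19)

2

(770,850,360): 360²+770² = 722500 = 850² → right
(58,78,103): 58²+78² = 9448 < 10609 = 103² → obtuse
(128,171,51): 51²+128² = 18985 < 29241 = 171² → obtuse
(1008,910,1358): 910²+1008² = 1844164 = 1358² → right
(16,18,19): 16²+18² = 580 > 361 = 19² → acute
2 of the 5 are right.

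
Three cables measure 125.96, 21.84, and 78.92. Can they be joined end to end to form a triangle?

The longest side is 125.96, but the other two sum to only 100.76.
100.76 < 125.96, so the triangle inequality fails.

No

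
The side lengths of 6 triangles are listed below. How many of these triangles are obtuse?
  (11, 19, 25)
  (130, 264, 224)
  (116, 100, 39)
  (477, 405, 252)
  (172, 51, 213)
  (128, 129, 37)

(11,19,25): 11²+19² = 482 < 625 = 25² → obtuse
(130,264,224): 130²+224² = 67076 < 69696 = 264² → obtuse
(116,100,39): 39²+100² = 11521 < 13456 = 116² → obtuse
(477,405,252): 252²+405² = 227529 = 477² → right
(172,51,213): 51²+172² = 32185 < 45369 = 213² → obtuse
(128,129,37): 37²+128² = 17753 > 16641 = 129² → acute
4 of the 6 are obtuse.

4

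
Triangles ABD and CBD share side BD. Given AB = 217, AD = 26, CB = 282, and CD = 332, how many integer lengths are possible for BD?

51

From triangle ABD: 191 < BD < 243.
From triangle CBD: 50 < BD < 614.
Intersection: 191 < BD < 243, so integers 192 through 242: 51 values.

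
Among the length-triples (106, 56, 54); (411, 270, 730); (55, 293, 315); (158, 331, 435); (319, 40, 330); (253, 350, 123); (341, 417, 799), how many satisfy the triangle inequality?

(54,56,106): 54+56 > 106 → valid
(270,411,730): 270+411 ≤ 730 → not valid
(55,293,315): 55+293 > 315 → valid
(158,331,435): 158+331 > 435 → valid
(40,319,330): 40+319 > 330 → valid
(123,253,350): 123+253 > 350 → valid
(341,417,799): 341+417 ≤ 799 → not valid
5 of the 7 triples form a triangle.

5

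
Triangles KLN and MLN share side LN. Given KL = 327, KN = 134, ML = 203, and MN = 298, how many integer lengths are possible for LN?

267

From triangle KLN: 193 < LN < 461.
From triangle MLN: 95 < LN < 501.
Intersection: 193 < LN < 461, so integers 194 through 460: 267 values.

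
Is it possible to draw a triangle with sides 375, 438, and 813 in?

The two shorter sides sum to 813, exactly equal to the longest side 813.
That gives only a degenerate (flat) triangle — the inequality must be strict.

No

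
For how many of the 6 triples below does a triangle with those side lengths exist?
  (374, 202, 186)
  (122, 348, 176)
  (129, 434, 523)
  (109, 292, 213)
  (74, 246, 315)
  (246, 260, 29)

5

(186,202,374): 186+202 > 374 → valid
(122,176,348): 122+176 ≤ 348 → not valid
(129,434,523): 129+434 > 523 → valid
(109,213,292): 109+213 > 292 → valid
(74,246,315): 74+246 > 315 → valid
(29,246,260): 29+246 > 260 → valid
5 of the 6 triples form a triangle.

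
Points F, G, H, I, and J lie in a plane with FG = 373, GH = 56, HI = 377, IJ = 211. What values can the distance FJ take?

0 ≤ FJ ≤ 1017

The maximum is all hops collinear in one direction: 373 + 56 + 377 + 211 = 1017.
The longest hop is 377; the others sum to 640. Since 377 ≤ 640, the path can fold back on itself completely, so the minimum distance is 0.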